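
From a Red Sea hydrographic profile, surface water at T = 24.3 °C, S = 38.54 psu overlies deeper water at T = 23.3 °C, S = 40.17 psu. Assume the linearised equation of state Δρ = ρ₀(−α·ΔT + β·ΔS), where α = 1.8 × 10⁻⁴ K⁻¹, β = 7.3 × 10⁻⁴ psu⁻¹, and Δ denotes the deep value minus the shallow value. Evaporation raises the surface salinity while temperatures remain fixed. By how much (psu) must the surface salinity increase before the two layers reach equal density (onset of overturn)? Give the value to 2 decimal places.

Neutral buoyancy requires −α(T_deep − T_surf) + β(S_deep − S_surf′) = 0.
S_surf′ = S_deep − (α/β)·ΔT = 40.17 − (1.8 × 10⁻⁴/7.3 × 10⁻⁴)·(-1.0) = 40.4166 psu.
Increase required: 40.4166 − 38.54 = 1.8766 psu.

1.88 psu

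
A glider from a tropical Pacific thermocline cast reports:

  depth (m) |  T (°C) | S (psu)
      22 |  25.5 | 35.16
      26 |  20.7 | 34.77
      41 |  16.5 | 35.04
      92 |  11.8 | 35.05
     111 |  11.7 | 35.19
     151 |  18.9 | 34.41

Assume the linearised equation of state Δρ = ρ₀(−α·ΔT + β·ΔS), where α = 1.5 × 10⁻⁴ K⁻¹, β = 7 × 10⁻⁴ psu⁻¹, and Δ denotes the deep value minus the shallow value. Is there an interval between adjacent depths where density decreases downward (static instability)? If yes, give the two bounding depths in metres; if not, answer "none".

Evaluate Δρ/ρ₀ = −αΔT + βΔS across each adjacent pair:
  22–26 m: −αΔT+βΔS = −(1.5 × 10⁻⁴)(-4.8)+(7 × 10⁻⁴)(-0.39) = 4.5 × 10⁻⁴ → stable
  26–41 m: −αΔT+βΔS = −(1.5 × 10⁻⁴)(-4.2)+(7 × 10⁻⁴)(+0.27) = 8.2 × 10⁻⁴ → stable
  41–92 m: −αΔT+βΔS = −(1.5 × 10⁻⁴)(-4.7)+(7 × 10⁻⁴)(+0.01) = 7.1 × 10⁻⁴ → stable
  92–111 m: −αΔT+βΔS = −(1.5 × 10⁻⁴)(-0.1)+(7 × 10⁻⁴)(+0.14) = 1.1 × 10⁻⁴ → stable
  111–151 m: −αΔT+βΔS = −(1.5 × 10⁻⁴)(+7.2)+(7 × 10⁻⁴)(-0.78) = -1.6 × 10⁻³ → UNSTABLE
The 111–151 m interval has Δρ < 0: lighter water underlies denser water.

111–151 m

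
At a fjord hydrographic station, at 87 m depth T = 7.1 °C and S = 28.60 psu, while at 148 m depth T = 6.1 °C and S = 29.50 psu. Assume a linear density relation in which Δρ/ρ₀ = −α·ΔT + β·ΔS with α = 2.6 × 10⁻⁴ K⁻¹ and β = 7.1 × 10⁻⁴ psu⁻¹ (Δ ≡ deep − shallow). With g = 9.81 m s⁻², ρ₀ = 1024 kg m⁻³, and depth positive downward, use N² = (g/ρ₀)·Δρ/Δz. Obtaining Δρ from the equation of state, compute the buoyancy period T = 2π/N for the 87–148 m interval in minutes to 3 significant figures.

ΔT = -1.0 K, ΔS = +0.90 psu (deep − shallow).
Δρ/ρ₀ = −αΔT + βΔS = 2.60 × 10⁻⁴ + 6.39 × 10⁻⁴ = 8.99 × 10⁻⁴, so Δρ ≈ 0.9206 kg m⁻³.
N² = (g/ρ₀)·Δρ/Δz = g·(Δρ/ρ₀)/Δz = 9.81 × 8.99 × 10⁻⁴ / 61 = 1.4458 × 10⁻⁴ s⁻².
N = √(1.4458 × 10⁻⁴) = 0.012024 rad s⁻¹ → T = 2π/N = 522.55 s = 8.7092 min ≈ 8.71 min.

8.71 min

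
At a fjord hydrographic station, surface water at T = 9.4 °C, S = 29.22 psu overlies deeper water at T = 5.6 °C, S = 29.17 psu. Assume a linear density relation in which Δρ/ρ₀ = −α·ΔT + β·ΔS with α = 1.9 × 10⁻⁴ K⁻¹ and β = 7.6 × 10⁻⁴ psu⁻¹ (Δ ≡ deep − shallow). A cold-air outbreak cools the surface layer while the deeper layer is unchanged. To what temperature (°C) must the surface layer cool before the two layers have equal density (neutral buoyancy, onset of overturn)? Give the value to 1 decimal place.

Neutral buoyancy requires Δρ = 0, i.e. −α(T_deep − T_surf′) + β(S_deep − S_surf) = 0.
T_surf′ = T_deep − (β/α)·ΔS = 5.6 − (7.6 × 10⁻⁴/1.9 × 10⁻⁴)·(-0.05) = 5.800 °C.
Cooling required: 9.4 − (5.800) = 3.600 °C.

5.8 °C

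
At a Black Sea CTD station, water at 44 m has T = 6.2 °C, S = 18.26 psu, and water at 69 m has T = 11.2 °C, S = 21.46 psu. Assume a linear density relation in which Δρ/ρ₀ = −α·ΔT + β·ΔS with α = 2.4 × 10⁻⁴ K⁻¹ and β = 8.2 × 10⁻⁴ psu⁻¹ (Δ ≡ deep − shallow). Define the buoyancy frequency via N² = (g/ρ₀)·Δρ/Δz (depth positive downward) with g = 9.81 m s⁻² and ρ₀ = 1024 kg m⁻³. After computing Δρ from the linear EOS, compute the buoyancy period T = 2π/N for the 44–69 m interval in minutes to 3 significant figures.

4.43 min

ΔT = +5.0 K, ΔS = +3.20 psu (deep − shallow).
Δρ/ρ₀ = −αΔT + βΔS = -1.20 × 10⁻³ + 2.624 × 10⁻³ = 1.424 × 10⁻³, so Δρ ≈ 1.458 kg m⁻³.
N² = (g/ρ₀)·Δρ/Δz = g·(Δρ/ρ₀)/Δz = 9.81 × 1.424 × 10⁻³ / 25 = 5.5878 × 10⁻⁴ s⁻².
N = √(5.5878 × 10⁻⁴) = 0.023639 rad s⁻¹ → T = 2π/N = 265.80 s = 4.4300 min ≈ 4.43 min.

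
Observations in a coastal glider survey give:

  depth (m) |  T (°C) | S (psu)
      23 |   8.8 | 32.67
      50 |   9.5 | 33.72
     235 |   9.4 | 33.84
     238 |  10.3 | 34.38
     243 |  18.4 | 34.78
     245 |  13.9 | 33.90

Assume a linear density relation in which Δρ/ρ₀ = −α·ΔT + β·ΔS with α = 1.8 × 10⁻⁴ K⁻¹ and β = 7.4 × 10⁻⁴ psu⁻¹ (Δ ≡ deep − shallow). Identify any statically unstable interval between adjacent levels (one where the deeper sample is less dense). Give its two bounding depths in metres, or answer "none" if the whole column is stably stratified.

Evaluate Δρ/ρ₀ = −αΔT + βΔS across each adjacent pair:
  23–50 m: −αΔT+βΔS = −(1.8 × 10⁻⁴)(+0.7)+(7.4 × 10⁻⁴)(+1.05) = 6.5 × 10⁻⁴ → stable
  50–235 m: −αΔT+βΔS = −(1.8 × 10⁻⁴)(-0.1)+(7.4 × 10⁻⁴)(+0.12) = 1.1 × 10⁻⁴ → stable
  235–238 m: −αΔT+βΔS = −(1.8 × 10⁻⁴)(+0.9)+(7.4 × 10⁻⁴)(+0.54) = 2.4 × 10⁻⁴ → stable
  238–243 m: −αΔT+βΔS = −(1.8 × 10⁻⁴)(+8.1)+(7.4 × 10⁻⁴)(+0.40) = -1.2 × 10⁻³ → UNSTABLE
  243–245 m: −αΔT+βΔS = −(1.8 × 10⁻⁴)(-4.5)+(7.4 × 10⁻⁴)(-0.88) = 1.6 × 10⁻⁴ → stable
The 238–243 m interval has Δρ < 0: lighter water underlies denser water.

238–243 m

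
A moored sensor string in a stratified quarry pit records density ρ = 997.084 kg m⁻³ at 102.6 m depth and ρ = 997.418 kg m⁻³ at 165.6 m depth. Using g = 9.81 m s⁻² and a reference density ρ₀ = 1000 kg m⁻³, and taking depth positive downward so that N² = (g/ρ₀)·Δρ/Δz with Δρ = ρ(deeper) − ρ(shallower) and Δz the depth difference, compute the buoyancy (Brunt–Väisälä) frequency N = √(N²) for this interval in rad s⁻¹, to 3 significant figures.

7.21 × 10⁻³ rad s⁻¹

Δρ = 997.418 − 997.084 = 0.334 kg m⁻³ over Δz = 165.6 − 102.6 = 63 m.
N² = (9.81/1000) × (0.334/63) = 5.2009 × 10⁻⁵ s⁻².
N = √(5.2009 × 10⁻⁵) = 7.2117 × 10⁻³ rad s⁻¹ ≈ 7.21 × 10⁻³ rad s⁻¹.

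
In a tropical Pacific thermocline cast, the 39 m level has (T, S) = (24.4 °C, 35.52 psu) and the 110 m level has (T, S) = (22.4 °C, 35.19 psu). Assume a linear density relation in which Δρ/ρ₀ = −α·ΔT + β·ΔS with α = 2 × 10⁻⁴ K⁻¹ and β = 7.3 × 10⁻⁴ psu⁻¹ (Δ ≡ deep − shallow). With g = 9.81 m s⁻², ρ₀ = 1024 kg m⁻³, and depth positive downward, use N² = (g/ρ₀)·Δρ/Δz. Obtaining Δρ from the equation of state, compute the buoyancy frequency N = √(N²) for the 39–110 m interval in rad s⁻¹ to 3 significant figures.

ΔT = -2.0 K, ΔS = -0.33 psu (deep − shallow).
Δρ/ρ₀ = −αΔT + βΔS = 4.00 × 10⁻⁴ − 2.409 × 10⁻⁴ = 1.591 × 10⁻⁴, so Δρ ≈ 0.1629 kg m⁻³.
N² = (g/ρ₀)·Δρ/Δz = g·(Δρ/ρ₀)/Δz = 9.81 × 1.591 × 10⁻⁴ / 71 = 2.1983 × 10⁻⁵ s⁻².
N = √(2.1983 × 10⁻⁵) = 4.6886 × 10⁻³ rad s⁻¹ ≈ 4.69 × 10⁻³ rad s⁻¹.

4.69 × 10⁻³ rad s⁻¹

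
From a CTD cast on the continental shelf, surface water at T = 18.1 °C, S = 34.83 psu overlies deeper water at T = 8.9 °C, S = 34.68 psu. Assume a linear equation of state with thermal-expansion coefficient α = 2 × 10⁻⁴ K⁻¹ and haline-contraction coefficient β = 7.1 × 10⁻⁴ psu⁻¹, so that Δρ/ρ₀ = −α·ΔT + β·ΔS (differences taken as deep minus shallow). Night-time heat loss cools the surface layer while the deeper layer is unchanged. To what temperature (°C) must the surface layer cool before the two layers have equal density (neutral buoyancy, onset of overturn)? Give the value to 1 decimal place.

9.4 °C

Neutral buoyancy requires Δρ = 0, i.e. −α(T_deep − T_surf′) + β(S_deep − S_surf) = 0.
T_surf′ = T_deep − (β/α)·ΔS = 8.9 − (7.1 × 10⁻⁴/2 × 10⁻⁴)·(-0.15) = 9.433 °C.
Cooling required: 18.1 − (9.433) = 8.667 °C.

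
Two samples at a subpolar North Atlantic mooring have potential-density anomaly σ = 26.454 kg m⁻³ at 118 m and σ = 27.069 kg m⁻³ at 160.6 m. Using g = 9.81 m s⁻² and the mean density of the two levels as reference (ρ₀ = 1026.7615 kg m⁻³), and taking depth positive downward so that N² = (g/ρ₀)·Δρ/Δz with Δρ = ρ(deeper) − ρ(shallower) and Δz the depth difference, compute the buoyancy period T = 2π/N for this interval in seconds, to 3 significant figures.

535 s

Δρ = 1027.069 − 1026.454 = 0.615 kg m⁻³ over Δz = 160.6 − 118 = 42.6 m.
N² = (9.81/1026.7615) × (0.615/42.6) = 1.3793 × 10⁻⁴ s⁻².
N = √(1.3793 × 10⁻⁴) = 0.011744 rad s⁻¹, so T = 2π/N = 535.01 s ≈ 535 s.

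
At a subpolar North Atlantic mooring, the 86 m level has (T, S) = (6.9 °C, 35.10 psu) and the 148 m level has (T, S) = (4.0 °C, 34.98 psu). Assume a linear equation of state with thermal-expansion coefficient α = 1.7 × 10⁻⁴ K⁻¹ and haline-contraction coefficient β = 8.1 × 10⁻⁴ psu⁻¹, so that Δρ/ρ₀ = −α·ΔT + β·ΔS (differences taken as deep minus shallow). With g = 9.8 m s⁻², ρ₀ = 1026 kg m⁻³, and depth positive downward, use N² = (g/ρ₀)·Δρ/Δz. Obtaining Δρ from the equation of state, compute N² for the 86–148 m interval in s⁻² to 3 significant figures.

6.26 × 10⁻⁵ s⁻²

ΔT = -2.9 K, ΔS = -0.12 psu (deep − shallow).
Δρ/ρ₀ = −αΔT + βΔS = 4.93 × 10⁻⁴ − 9.72 × 10⁻⁵ = 3.958 × 10⁻⁴, so Δρ ≈ 0.4061 kg m⁻³.
N² = (g/ρ₀)·Δρ/Δz = g·(Δρ/ρ₀)/Δz = 9.8 × 3.958 × 10⁻⁴ / 62 = 6.2562 × 10⁻⁵ s⁻² ≈ 6.26 × 10⁻⁵ s⁻².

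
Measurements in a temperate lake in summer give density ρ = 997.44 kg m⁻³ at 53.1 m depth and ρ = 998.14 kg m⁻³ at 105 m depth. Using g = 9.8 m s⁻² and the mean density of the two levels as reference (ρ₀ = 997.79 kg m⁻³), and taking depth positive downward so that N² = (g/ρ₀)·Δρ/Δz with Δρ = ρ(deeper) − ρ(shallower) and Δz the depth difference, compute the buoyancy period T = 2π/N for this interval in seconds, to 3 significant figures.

Δρ = 998.14 − 997.44 = 0.70 kg m⁻³ over Δz = 105 − 53.1 = 51.9 m.
N² = (9.8/997.79) × (0.70/51.9) = 1.3247 × 10⁻⁴ s⁻².
N = √(1.3247 × 10⁻⁴) = 0.011510 rad s⁻¹, so T = 2π/N = 545.89 s ≈ 546 s.
Since Δρ > 0 the layer is stably stratified.

546 s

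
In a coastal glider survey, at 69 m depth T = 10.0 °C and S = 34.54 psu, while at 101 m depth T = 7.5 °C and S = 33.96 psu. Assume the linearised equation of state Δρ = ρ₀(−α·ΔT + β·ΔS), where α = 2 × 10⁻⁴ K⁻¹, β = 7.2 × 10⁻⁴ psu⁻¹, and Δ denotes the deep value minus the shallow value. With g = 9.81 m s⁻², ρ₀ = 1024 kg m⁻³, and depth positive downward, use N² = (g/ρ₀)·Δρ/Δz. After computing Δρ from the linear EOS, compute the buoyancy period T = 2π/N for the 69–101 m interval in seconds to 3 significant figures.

1.25 × 10³ s

ΔT = -2.5 K, ΔS = -0.58 psu (deep − shallow).
Δρ/ρ₀ = −αΔT + βΔS = 5.00 × 10⁻⁴ − 4.176 × 10⁻⁴ = 8.24 × 10⁻⁵, so Δρ ≈ 0.08438 kg m⁻³.
N² = (g/ρ₀)·Δρ/Δz = g·(Δρ/ρ₀)/Δz = 9.81 × 8.24 × 10⁻⁵ / 32 = 2.5261 × 10⁻⁵ s⁻².
N = √(2.5261 × 10⁻⁵) = 5.0260 × 10⁻³ rad s⁻¹ → T = 2π/N = 1.2501 × 10³ s ≈ 1.25 × 10³ s.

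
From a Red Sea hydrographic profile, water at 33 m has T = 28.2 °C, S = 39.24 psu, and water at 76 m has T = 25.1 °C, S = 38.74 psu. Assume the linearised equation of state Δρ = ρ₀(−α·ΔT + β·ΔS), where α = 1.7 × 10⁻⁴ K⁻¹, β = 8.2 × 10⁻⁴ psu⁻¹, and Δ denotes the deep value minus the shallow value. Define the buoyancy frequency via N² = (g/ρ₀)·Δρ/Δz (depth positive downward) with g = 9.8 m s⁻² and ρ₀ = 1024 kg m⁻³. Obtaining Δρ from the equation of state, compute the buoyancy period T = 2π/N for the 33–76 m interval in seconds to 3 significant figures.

ΔT = -3.1 K, ΔS = -0.50 psu (deep − shallow).
Δρ/ρ₀ = −αΔT + βΔS = 5.27 × 10⁻⁴ − 4.10 × 10⁻⁴ = 1.17 × 10⁻⁴, so Δρ ≈ 0.1198 kg m⁻³.
N² = (g/ρ₀)·Δρ/Δz = g·(Δρ/ρ₀)/Δz = 9.8 × 1.17 × 10⁻⁴ / 43 = 2.6665 × 10⁻⁵ s⁻².
N = √(2.6665 × 10⁻⁵) = 5.1638 × 10⁻³ rad s⁻¹ → T = 2π/N = 1.2168 × 10³ s ≈ 1.22 × 10³ s.

1.22 × 10³ s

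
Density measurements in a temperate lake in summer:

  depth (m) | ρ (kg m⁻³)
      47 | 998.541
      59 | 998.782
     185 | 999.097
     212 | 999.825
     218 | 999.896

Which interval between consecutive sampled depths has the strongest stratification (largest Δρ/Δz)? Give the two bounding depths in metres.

Compute the density gradient over each adjacent pair:
  47–59 m: Δρ/Δz = 0.241/12 = 0.020 kg m⁻⁴
  59–185 m: Δρ/Δz = 0.315/126 = 2.5 × 10⁻³ kg m⁻⁴
  185–212 m: Δρ/Δz = 0.728/27 = 0.027 kg m⁻⁴
  212–218 m: Δρ/Δz = 0.071/6 = 0.012 kg m⁻⁴
The largest gradient is in the 185–212 m interval — the pycnocline.

185–212 m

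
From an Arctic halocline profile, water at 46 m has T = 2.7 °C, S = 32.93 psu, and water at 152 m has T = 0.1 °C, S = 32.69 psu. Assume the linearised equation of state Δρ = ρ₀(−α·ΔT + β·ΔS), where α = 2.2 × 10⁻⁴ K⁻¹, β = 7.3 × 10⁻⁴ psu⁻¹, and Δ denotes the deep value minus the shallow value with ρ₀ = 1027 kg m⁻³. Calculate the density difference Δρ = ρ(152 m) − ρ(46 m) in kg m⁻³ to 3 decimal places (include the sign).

+0.408 kg m⁻³

ΔT = -2.6 K, ΔS = -0.24 psu (deep − shallow).
Δρ/ρ₀ = −(2.2 × 10⁻⁴)(-2.6) + (7.3 × 10⁻⁴)(-0.24) = 3.968 × 10⁻⁴.
Δρ = 1027 × (3.968 × 10⁻⁴) = +0.408 kg m⁻³.
Positive Δρ: denser below, stable.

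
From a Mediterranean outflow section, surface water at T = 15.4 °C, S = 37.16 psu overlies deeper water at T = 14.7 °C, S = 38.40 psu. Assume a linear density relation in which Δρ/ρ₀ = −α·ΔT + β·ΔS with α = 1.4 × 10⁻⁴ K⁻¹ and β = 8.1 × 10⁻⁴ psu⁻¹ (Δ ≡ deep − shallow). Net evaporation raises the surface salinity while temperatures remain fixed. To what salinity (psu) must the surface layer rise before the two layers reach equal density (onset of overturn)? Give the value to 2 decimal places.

38.52 psu

Neutral buoyancy requires −α(T_deep − T_surf) + β(S_deep − S_surf′) = 0.
S_surf′ = S_deep − (α/β)·ΔT = 38.40 − (1.4 × 10⁻⁴/8.1 × 10⁻⁴)·(-0.7) = 38.5210 psu.
Increase required: 38.5210 − 37.16 = 1.3610 psu.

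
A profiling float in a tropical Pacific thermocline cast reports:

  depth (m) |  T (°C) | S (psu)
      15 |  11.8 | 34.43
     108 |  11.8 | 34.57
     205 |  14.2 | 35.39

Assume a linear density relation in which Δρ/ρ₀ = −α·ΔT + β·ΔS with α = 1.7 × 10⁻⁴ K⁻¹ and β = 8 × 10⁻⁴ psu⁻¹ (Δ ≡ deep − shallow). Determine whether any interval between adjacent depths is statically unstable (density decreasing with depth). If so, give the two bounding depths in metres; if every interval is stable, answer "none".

Evaluate Δρ/ρ₀ = −αΔT + βΔS across each adjacent pair:
  15–108 m: −αΔT+βΔS = −(1.7 × 10⁻⁴)(+0.0)+(8 × 10⁻⁴)(+0.14) = 1.1 × 10⁻⁴ → stable
  108–205 m: −αΔT+βΔS = −(1.7 × 10⁻⁴)(+2.4)+(8 × 10⁻⁴)(+0.82) = 2.5 × 10⁻⁴ → stable
Every interval has Δρ > 0: the column is stably stratified throughout.

none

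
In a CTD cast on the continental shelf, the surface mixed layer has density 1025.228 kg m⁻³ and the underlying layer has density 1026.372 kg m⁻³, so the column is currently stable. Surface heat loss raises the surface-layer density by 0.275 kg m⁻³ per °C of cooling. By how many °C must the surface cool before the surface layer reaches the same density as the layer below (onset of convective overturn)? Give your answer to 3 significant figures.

4.16 °C

Density deficit of the surface layer: 1026.372 − 1025.228 = 1.144 kg m⁻³.
Required change = 1.144 / 0.275 = 4.16 °C.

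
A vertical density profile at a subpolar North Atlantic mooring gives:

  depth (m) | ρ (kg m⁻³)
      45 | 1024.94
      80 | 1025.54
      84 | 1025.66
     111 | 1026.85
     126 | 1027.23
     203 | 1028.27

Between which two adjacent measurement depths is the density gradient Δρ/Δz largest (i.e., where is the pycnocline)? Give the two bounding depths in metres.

Compute the density gradient over each adjacent pair:
  45–80 m: Δρ/Δz = 0.60/35 = 0.017 kg m⁻⁴
  80–84 m: Δρ/Δz = 0.12/4 = 0.030 kg m⁻⁴
  84–111 m: Δρ/Δz = 1.19/27 = 0.044 kg m⁻⁴
  111–126 m: Δρ/Δz = 0.38/15 = 0.025 kg m⁻⁴
  126–203 m: Δρ/Δz = 1.04/77 = 0.014 kg m⁻⁴
The largest gradient is in the 84–111 m interval — the pycnocline.

84–111 m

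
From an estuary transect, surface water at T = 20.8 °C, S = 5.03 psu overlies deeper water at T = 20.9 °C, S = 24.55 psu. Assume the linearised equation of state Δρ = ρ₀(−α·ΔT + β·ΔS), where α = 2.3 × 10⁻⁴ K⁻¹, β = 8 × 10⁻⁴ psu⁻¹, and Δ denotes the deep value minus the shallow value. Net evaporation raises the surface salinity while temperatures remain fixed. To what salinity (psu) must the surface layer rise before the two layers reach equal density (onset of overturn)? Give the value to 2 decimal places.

Neutral buoyancy requires −α(T_deep − T_surf) + β(S_deep − S_surf′) = 0.
S_surf′ = S_deep − (α/β)·ΔT = 24.55 − (2.3 × 10⁻⁴/8 × 10⁻⁴)·(+0.1) = 24.5213 psu.
Increase required: 24.5213 − 5.03 = 19.4913 psu.

24.52 psu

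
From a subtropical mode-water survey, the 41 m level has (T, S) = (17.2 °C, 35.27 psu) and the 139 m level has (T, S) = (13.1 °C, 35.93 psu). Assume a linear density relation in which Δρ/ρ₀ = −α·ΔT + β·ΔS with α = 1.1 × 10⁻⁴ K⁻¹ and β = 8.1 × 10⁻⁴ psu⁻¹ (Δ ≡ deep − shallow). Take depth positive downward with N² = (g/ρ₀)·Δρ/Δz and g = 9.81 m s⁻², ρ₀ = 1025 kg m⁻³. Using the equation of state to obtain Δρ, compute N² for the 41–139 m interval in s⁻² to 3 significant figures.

ΔT = -4.1 K, ΔS = +0.66 psu (deep − shallow).
Δρ/ρ₀ = −αΔT + βΔS = 4.51 × 10⁻⁴ + 5.346 × 10⁻⁴ = 9.856 × 10⁻⁴, so Δρ ≈ 1.010 kg m⁻³.
N² = (g/ρ₀)·Δρ/Δz = g·(Δρ/ρ₀)/Δz = 9.81 × 9.856 × 10⁻⁴ / 98 = 9.8661 × 10⁻⁵ s⁻² ≈ 9.87 × 10⁻⁵ s⁻².

9.87 × 10⁻⁵ s⁻²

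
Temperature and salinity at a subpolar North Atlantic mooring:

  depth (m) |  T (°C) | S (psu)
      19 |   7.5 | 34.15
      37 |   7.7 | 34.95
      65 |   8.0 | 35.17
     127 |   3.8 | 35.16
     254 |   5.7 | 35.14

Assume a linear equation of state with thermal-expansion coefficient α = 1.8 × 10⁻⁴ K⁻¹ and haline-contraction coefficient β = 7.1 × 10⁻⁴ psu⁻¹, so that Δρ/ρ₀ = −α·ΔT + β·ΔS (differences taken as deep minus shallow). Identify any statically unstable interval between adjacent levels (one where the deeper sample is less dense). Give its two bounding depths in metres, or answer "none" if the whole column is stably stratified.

Evaluate Δρ/ρ₀ = −αΔT + βΔS across each adjacent pair:
  19–37 m: −αΔT+βΔS = −(1.8 × 10⁻⁴)(+0.2)+(7.1 × 10⁻⁴)(+0.80) = 5.3 × 10⁻⁴ → stable
  37–65 m: −αΔT+βΔS = −(1.8 × 10⁻⁴)(+0.3)+(7.1 × 10⁻⁴)(+0.22) = 1.0 × 10⁻⁴ → stable
  65–127 m: −αΔT+βΔS = −(1.8 × 10⁻⁴)(-4.2)+(7.1 × 10⁻⁴)(-0.01) = 7.5 × 10⁻⁴ → stable
  127–254 m: −αΔT+βΔS = −(1.8 × 10⁻⁴)(+1.9)+(7.1 × 10⁻⁴)(-0.02) = -3.6 × 10⁻⁴ → UNSTABLE
The 127–254 m interval has Δρ < 0: lighter water underlies denser water.

127–254 m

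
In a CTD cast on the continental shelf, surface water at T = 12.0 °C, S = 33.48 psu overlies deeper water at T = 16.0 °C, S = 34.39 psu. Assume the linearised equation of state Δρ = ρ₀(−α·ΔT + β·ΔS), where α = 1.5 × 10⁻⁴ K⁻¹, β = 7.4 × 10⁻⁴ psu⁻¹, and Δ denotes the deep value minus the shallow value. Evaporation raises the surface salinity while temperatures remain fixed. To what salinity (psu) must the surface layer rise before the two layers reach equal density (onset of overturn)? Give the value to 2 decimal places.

Neutral buoyancy requires −α(T_deep − T_surf) + β(S_deep − S_surf′) = 0.
S_surf′ = S_deep − (α/β)·ΔT = 34.39 − (1.5 × 10⁻⁴/7.4 × 10⁻⁴)·(+4.0) = 33.5792 psu.
Increase required: 33.5792 − 33.48 = 0.0992 psu.

33.58 psu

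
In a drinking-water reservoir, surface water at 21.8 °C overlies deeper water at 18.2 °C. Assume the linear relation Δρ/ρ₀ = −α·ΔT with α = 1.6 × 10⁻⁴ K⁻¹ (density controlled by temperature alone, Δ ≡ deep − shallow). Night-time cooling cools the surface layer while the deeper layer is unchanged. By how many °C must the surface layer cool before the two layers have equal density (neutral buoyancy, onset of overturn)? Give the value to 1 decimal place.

3.6 °C

With temperature the only control, equal density requires T_surf′ = T_deep.
T_surf′ = 18.2 °C.
Cooling required: 21.8 − 18.2 = 3.6 °C.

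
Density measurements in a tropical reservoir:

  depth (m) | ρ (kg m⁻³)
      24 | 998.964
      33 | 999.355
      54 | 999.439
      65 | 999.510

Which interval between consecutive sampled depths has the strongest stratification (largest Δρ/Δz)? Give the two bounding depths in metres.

Compute the density gradient over each adjacent pair:
  24–33 m: Δρ/Δz = 0.391/9 = 0.043 kg m⁻⁴
  33–54 m: Δρ/Δz = 0.084/21 = 4.0 × 10⁻³ kg m⁻⁴
  54–65 m: Δρ/Δz = 0.071/11 = 6.5 × 10⁻³ kg m⁻⁴
The largest gradient is in the 24–33 m interval — the pycnocline.

24–33 m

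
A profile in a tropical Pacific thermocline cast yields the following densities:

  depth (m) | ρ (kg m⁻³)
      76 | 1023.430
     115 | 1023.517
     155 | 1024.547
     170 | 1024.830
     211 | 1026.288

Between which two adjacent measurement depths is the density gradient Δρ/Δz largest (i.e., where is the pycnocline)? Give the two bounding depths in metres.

170–211 m

Compute the density gradient over each adjacent pair:
  76–115 m: Δρ/Δz = 0.087/39 = 2.2 × 10⁻³ kg m⁻⁴
  115–155 m: Δρ/Δz = 1.030/40 = 0.026 kg m⁻⁴
  155–170 m: Δρ/Δz = 0.283/15 = 0.019 kg m⁻⁴
  170–211 m: Δρ/Δz = 1.458/41 = 0.036 kg m⁻⁴
The largest gradient is in the 170–211 m interval — the pycnocline.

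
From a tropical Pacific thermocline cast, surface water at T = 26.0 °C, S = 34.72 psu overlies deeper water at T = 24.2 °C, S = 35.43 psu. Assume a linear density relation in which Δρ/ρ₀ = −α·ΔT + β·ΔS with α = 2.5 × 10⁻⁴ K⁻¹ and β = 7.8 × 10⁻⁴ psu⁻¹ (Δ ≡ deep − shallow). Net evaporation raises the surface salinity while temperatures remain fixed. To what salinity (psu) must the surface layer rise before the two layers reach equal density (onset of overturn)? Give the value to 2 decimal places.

36.01 psu

Neutral buoyancy requires −α(T_deep − T_surf) + β(S_deep − S_surf′) = 0.
S_surf′ = S_deep − (α/β)·ΔT = 35.43 − (2.5 × 10⁻⁴/7.8 × 10⁻⁴)·(-1.8) = 36.0069 psu.
Increase required: 36.0069 − 34.72 = 1.2869 psu.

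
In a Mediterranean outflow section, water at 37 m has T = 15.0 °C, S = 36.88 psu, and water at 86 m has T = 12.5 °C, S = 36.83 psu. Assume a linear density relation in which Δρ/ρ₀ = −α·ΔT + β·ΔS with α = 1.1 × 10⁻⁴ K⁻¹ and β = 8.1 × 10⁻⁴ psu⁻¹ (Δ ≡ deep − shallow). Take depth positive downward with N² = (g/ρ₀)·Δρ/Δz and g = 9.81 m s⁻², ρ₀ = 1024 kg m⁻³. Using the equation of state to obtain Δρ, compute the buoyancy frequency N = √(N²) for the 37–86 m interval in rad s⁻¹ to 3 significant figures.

ΔT = -2.5 K, ΔS = -0.05 psu (deep − shallow).
Δρ/ρ₀ = −αΔT + βΔS = 2.75 × 10⁻⁴ − 4.05 × 10⁻⁵ = 2.345 × 10⁻⁴, so Δρ ≈ 0.2401 kg m⁻³.
N² = (g/ρ₀)·Δρ/Δz = g·(Δρ/ρ₀)/Δz = 9.81 × 2.345 × 10⁻⁴ / 49 = 4.6948 × 10⁻⁵ s⁻².
N = √(4.6948 × 10⁻⁵) = 6.8519 × 10⁻³ rad s⁻¹ ≈ 6.85 × 10⁻³ rad s⁻¹.

6.85 × 10⁻³ rad s⁻¹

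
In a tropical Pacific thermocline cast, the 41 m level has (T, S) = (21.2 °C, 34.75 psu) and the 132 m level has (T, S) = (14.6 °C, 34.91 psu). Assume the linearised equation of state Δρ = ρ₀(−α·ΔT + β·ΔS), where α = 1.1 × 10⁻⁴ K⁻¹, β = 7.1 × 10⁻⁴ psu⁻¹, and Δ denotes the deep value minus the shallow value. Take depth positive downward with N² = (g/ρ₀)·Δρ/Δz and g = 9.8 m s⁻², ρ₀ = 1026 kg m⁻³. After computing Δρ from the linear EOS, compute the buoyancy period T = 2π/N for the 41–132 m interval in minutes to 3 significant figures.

ΔT = -6.6 K, ΔS = +0.16 psu (deep − shallow).
Δρ/ρ₀ = −αΔT + βΔS = 7.26 × 10⁻⁴ + 1.136 × 10⁻⁴ = 8.396 × 10⁻⁴, so Δρ ≈ 0.8614 kg m⁻³.
N² = (g/ρ₀)·Δρ/Δz = g·(Δρ/ρ₀)/Δz = 9.8 × 8.396 × 10⁻⁴ / 91 = 9.0418 × 10⁻⁵ s⁻².
N = √(9.0418 × 10⁻⁵) = 9.5088 × 10⁻³ rad s⁻¹ → T = 2π/N = 660.78 s = 11.013 min ≈ 11.0 min.

11.0 min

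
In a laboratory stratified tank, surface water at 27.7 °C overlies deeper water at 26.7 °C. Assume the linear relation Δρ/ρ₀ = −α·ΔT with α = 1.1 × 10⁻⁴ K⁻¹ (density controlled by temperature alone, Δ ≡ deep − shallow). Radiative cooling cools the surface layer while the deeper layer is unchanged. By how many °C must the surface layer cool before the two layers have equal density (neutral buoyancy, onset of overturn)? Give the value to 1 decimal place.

With temperature the only control, equal density requires T_surf′ = T_deep.
T_surf′ = 26.7 °C.
Cooling required: 27.7 − 26.7 = 1.0 °C.

1.0 °C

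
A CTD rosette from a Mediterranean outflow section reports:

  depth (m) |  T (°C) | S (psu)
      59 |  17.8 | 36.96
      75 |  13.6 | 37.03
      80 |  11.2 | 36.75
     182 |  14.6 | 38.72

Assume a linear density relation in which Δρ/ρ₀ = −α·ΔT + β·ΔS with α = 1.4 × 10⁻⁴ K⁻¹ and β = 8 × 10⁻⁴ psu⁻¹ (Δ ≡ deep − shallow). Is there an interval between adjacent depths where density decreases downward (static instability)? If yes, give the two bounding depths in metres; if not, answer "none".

Evaluate Δρ/ρ₀ = −αΔT + βΔS across each adjacent pair:
  59–75 m: −αΔT+βΔS = −(1.4 × 10⁻⁴)(-4.2)+(8 × 10⁻⁴)(+0.07) = 6.4 × 10⁻⁴ → stable
  75–80 m: −αΔT+βΔS = −(1.4 × 10⁻⁴)(-2.4)+(8 × 10⁻⁴)(-0.28) = 1.1 × 10⁻⁴ → stable
  80–182 m: −αΔT+βΔS = −(1.4 × 10⁻⁴)(+3.4)+(8 × 10⁻⁴)(+1.97) = 1.1 × 10⁻³ → stable
Every interval has Δρ > 0: the column is stably stratified throughout.

none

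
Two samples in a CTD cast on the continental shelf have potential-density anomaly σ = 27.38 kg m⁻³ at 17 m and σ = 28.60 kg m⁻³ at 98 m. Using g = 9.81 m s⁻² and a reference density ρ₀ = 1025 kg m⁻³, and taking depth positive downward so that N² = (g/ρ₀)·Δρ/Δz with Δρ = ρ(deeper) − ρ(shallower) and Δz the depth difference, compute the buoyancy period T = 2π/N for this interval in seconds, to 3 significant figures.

Δρ = 1028.60 − 1027.38 = 1.22 kg m⁻³ over Δz = 98 − 17 = 81 m.
N² = (9.81/1025) × (1.22/81) = 1.4415 × 10⁻⁴ s⁻².
N = √(1.4415 × 10⁻⁴) = 0.012006 rad s⁻¹, so T = 2π/N = 523.34 s ≈ 523 s.

523 s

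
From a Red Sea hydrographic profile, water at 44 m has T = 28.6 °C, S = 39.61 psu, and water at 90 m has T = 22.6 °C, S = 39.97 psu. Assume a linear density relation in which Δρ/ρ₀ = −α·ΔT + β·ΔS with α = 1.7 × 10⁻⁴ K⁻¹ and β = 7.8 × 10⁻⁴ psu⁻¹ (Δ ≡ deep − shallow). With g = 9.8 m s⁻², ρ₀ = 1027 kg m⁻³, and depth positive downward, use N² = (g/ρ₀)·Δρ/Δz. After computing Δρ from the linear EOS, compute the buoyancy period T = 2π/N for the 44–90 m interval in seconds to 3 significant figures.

377 s

ΔT = -6.0 K, ΔS = +0.36 psu (deep − shallow).
Δρ/ρ₀ = −αΔT + βΔS = 1.02 × 10⁻³ + 2.808 × 10⁻⁴ = 1.3008 × 10⁻³, so Δρ ≈ 1.336 kg m⁻³.
N² = (g/ρ₀)·Δρ/Δz = g·(Δρ/ρ₀)/Δz = 9.8 × 1.3008 × 10⁻³ / 46 = 2.7713 × 10⁻⁴ s⁻².
N = √(2.7713 × 10⁻⁴) = 0.016647 rad s⁻¹ → T = 2π/N = 377.44 s ≈ 377 s.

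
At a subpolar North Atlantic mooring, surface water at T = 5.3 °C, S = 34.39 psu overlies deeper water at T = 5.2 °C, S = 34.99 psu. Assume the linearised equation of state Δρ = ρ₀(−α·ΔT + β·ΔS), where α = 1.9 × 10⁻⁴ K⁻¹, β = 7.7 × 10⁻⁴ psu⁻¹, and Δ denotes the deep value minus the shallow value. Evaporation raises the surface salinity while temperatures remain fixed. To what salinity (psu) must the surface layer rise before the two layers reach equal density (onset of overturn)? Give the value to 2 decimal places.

35.01 psu

Neutral buoyancy requires −α(T_deep − T_surf) + β(S_deep − S_surf′) = 0.
S_surf′ = S_deep − (α/β)·ΔT = 34.99 − (1.9 × 10⁻⁴/7.7 × 10⁻⁴)·(-0.1) = 35.0147 psu.
Increase required: 35.0147 − 34.39 = 0.6247 psu.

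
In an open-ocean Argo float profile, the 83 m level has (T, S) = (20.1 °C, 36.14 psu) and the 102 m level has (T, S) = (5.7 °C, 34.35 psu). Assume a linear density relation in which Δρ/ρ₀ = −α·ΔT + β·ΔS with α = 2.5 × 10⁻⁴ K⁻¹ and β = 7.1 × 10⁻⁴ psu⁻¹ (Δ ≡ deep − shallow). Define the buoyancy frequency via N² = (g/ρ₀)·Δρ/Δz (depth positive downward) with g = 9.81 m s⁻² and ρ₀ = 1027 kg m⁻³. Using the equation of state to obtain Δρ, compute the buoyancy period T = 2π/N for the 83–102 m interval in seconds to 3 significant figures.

ΔT = -14.4 K, ΔS = -1.79 psu (deep − shallow).
Δρ/ρ₀ = −αΔT + βΔS = 3.60 × 10⁻³ − 1.2709 × 10⁻³ = 2.3291 × 10⁻³, so Δρ ≈ 2.392 kg m⁻³.
N² = (g/ρ₀)·Δρ/Δz = g·(Δρ/ρ₀)/Δz = 9.81 × 2.3291 × 10⁻³ / 19 = 1.2026 × 10⁻³ s⁻².
N = √(1.2026 × 10⁻³) = 0.034679 rad s⁻¹ → T = 2π/N = 181.18 s ≈ 181 s.

181 s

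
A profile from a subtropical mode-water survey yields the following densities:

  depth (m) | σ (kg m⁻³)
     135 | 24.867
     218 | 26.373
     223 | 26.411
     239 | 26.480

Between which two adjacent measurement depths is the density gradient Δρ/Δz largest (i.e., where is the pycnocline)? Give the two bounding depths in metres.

Compute the density gradient over each adjacent pair:
  135–218 m: Δρ/Δz = 1.506/83 = 0.018 kg m⁻⁴
  218–223 m: Δρ/Δz = 0.038/5 = 7.6 × 10⁻³ kg m⁻⁴
  223–239 m: Δρ/Δz = 0.069/16 = 4.3 × 10⁻³ kg m⁻⁴
The largest gradient is in the 135–218 m interval — the pycnocline.

135–218 m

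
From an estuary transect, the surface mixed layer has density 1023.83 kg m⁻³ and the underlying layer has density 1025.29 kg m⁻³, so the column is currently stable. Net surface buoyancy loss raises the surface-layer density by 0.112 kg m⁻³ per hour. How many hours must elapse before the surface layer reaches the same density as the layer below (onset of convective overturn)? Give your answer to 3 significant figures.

13.0 hours

Density deficit of the surface layer: 1025.29 − 1023.83 = 1.46 kg m⁻³.
Required change = 1.46 / 0.112 = 13.0 hours.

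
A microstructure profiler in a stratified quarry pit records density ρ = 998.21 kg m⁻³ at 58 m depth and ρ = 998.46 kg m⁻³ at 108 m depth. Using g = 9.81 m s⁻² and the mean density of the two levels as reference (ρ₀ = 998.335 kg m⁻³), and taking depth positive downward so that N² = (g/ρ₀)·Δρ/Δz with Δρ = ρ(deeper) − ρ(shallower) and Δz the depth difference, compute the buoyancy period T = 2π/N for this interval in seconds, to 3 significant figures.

896 s

Δρ = 998.46 − 998.21 = 0.25 kg m⁻³ over Δz = 108 − 58 = 50 m.
N² = (9.81/998.335) × (0.25/50) = 4.9132 × 10⁻⁵ s⁻².
N = √(4.9132 × 10⁻⁵) = 7.0094 × 10⁻³ rad s⁻¹, so T = 2π/N = 896.39 s ≈ 896 s.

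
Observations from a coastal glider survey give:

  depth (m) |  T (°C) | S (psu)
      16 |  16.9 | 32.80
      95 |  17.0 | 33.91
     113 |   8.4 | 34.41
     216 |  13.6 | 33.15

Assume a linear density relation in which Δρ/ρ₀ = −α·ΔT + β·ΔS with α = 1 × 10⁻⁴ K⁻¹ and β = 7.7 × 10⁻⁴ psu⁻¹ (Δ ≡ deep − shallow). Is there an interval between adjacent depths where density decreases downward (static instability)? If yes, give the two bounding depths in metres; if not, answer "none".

Evaluate Δρ/ρ₀ = −αΔT + βΔS across each adjacent pair:
  16–95 m: −αΔT+βΔS = −(1 × 10⁻⁴)(+0.1)+(7.7 × 10⁻⁴)(+1.11) = 8.4 × 10⁻⁴ → stable
  95–113 m: −αΔT+βΔS = −(1 × 10⁻⁴)(-8.6)+(7.7 × 10⁻⁴)(+0.50) = 1.2 × 10⁻³ → stable
  113–216 m: −αΔT+βΔS = −(1 × 10⁻⁴)(+5.2)+(7.7 × 10⁻⁴)(-1.26) = -1.5 × 10⁻³ → UNSTABLE
The 113–216 m interval has Δρ < 0: lighter water underlies denser water.

113–216 m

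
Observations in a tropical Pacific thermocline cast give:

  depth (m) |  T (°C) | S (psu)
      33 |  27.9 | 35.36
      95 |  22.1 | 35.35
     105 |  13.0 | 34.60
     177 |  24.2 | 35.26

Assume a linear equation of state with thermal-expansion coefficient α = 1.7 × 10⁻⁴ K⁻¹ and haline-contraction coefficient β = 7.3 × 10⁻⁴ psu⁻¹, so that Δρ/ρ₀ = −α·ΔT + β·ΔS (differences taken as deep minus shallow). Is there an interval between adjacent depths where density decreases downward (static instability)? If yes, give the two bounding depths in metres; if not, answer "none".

105–177 m

Evaluate Δρ/ρ₀ = −αΔT + βΔS across each adjacent pair:
  33–95 m: −αΔT+βΔS = −(1.7 × 10⁻⁴)(-5.8)+(7.3 × 10⁻⁴)(-0.01) = 9.8 × 10⁻⁴ → stable
  95–105 m: −αΔT+βΔS = −(1.7 × 10⁻⁴)(-9.1)+(7.3 × 10⁻⁴)(-0.75) = 1.0 × 10⁻³ → stable
  105–177 m: −αΔT+βΔS = −(1.7 × 10⁻⁴)(+11.2)+(7.3 × 10⁻⁴)(+0.66) = -1.4 × 10⁻³ → UNSTABLE
The 105–177 m interval has Δρ < 0: lighter water underlies denser water.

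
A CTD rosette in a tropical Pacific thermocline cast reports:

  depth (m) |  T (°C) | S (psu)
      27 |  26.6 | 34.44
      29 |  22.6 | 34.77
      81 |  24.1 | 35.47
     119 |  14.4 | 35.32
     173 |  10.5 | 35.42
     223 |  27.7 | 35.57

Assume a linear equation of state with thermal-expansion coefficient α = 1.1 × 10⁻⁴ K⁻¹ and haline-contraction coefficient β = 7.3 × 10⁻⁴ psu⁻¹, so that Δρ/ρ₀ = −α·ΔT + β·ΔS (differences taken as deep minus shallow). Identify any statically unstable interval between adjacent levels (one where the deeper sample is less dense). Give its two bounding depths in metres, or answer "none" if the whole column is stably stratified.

173–223 m

Evaluate Δρ/ρ₀ = −αΔT + βΔS across each adjacent pair:
  27–29 m: −αΔT+βΔS = −(1.1 × 10⁻⁴)(-4.0)+(7.3 × 10⁻⁴)(+0.33) = 6.8 × 10⁻⁴ → stable
  29–81 m: −αΔT+βΔS = −(1.1 × 10⁻⁴)(+1.5)+(7.3 × 10⁻⁴)(+0.70) = 3.5 × 10⁻⁴ → stable
  81–119 m: −αΔT+βΔS = −(1.1 × 10⁻⁴)(-9.7)+(7.3 × 10⁻⁴)(-0.15) = 9.6 × 10⁻⁴ → stable
  119–173 m: −αΔT+βΔS = −(1.1 × 10⁻⁴)(-3.9)+(7.3 × 10⁻⁴)(+0.10) = 5.0 × 10⁻⁴ → stable
  173–223 m: −αΔT+βΔS = −(1.1 × 10⁻⁴)(+17.2)+(7.3 × 10⁻⁴)(+0.15) = -1.8 × 10⁻³ → UNSTABLE
The 173–223 m interval has Δρ < 0: lighter water underlies denser water.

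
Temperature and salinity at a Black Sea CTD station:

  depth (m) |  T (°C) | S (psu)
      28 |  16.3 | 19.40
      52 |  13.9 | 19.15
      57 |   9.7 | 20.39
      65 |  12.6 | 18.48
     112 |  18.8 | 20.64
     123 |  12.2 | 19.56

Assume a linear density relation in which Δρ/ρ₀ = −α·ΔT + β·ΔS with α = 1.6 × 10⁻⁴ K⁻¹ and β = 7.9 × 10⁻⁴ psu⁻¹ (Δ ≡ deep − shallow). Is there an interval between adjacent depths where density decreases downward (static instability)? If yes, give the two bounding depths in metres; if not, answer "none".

Evaluate Δρ/ρ₀ = −αΔT + βΔS across each adjacent pair:
  28–52 m: −αΔT+βΔS = −(1.6 × 10⁻⁴)(-2.4)+(7.9 × 10⁻⁴)(-0.25) = 1.9 × 10⁻⁴ → stable
  52–57 m: −αΔT+βΔS = −(1.6 × 10⁻⁴)(-4.2)+(7.9 × 10⁻⁴)(+1.24) = 1.7 × 10⁻³ → stable
  57–65 m: −αΔT+βΔS = −(1.6 × 10⁻⁴)(+2.9)+(7.9 × 10⁻⁴)(-1.91) = -2.0 × 10⁻³ → UNSTABLE
  65–112 m: −αΔT+βΔS = −(1.6 × 10⁻⁴)(+6.2)+(7.9 × 10⁻⁴)(+2.16) = 7.1 × 10⁻⁴ → stable
  112–123 m: −αΔT+βΔS = −(1.6 × 10⁻⁴)(-6.6)+(7.9 × 10⁻⁴)(-1.08) = 2.0 × 10⁻⁴ → stable
The 57–65 m interval has Δρ < 0: lighter water underlies denser water.

57–65 m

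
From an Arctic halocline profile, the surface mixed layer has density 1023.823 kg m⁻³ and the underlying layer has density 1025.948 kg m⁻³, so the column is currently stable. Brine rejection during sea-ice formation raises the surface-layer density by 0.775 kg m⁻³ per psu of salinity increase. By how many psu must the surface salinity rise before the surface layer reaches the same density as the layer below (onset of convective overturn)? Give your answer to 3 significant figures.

Density deficit of the surface layer: 1025.948 − 1023.823 = 2.125 kg m⁻³.
Required change = 2.125 / 0.775 = 2.74 psu.

2.74 psu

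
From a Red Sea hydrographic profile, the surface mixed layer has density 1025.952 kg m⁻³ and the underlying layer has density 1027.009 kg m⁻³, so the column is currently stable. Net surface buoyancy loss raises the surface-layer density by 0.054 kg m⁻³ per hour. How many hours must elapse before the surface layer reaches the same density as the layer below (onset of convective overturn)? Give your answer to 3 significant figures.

Density deficit of the surface layer: 1027.009 − 1025.952 = 1.057 kg m⁻³.
Required change = 1.057 / 0.054 = 19.6 hours.

19.6 hours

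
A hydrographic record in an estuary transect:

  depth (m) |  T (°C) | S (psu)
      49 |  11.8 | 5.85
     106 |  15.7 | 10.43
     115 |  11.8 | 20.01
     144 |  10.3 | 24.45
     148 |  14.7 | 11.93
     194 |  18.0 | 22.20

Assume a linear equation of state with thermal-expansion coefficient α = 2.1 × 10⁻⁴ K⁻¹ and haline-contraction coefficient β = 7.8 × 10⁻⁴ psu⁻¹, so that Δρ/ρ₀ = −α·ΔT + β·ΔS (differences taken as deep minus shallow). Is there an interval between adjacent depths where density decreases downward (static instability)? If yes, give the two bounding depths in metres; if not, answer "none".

Evaluate Δρ/ρ₀ = −αΔT + βΔS across each adjacent pair:
  49–106 m: −αΔT+βΔS = −(2.1 × 10⁻⁴)(+3.9)+(7.8 × 10⁻⁴)(+4.58) = 2.8 × 10⁻³ → stable
  106–115 m: −αΔT+βΔS = −(2.1 × 10⁻⁴)(-3.9)+(7.8 × 10⁻⁴)(+9.58) = 8.3 × 10⁻³ → stable
  115–144 m: −αΔT+βΔS = −(2.1 × 10⁻⁴)(-1.5)+(7.8 × 10⁻⁴)(+4.44) = 3.8 × 10⁻³ → stable
  144–148 m: −αΔT+βΔS = −(2.1 × 10⁻⁴)(+4.4)+(7.8 × 10⁻⁴)(-12.52) = -0.011 → UNSTABLE
  148–194 m: −αΔT+βΔS = −(2.1 × 10⁻⁴)(+3.3)+(7.8 × 10⁻⁴)(+10.27) = 7.3 × 10⁻³ → stable
The 144–148 m interval has Δρ < 0: lighter water underlies denser water.

144–148 m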